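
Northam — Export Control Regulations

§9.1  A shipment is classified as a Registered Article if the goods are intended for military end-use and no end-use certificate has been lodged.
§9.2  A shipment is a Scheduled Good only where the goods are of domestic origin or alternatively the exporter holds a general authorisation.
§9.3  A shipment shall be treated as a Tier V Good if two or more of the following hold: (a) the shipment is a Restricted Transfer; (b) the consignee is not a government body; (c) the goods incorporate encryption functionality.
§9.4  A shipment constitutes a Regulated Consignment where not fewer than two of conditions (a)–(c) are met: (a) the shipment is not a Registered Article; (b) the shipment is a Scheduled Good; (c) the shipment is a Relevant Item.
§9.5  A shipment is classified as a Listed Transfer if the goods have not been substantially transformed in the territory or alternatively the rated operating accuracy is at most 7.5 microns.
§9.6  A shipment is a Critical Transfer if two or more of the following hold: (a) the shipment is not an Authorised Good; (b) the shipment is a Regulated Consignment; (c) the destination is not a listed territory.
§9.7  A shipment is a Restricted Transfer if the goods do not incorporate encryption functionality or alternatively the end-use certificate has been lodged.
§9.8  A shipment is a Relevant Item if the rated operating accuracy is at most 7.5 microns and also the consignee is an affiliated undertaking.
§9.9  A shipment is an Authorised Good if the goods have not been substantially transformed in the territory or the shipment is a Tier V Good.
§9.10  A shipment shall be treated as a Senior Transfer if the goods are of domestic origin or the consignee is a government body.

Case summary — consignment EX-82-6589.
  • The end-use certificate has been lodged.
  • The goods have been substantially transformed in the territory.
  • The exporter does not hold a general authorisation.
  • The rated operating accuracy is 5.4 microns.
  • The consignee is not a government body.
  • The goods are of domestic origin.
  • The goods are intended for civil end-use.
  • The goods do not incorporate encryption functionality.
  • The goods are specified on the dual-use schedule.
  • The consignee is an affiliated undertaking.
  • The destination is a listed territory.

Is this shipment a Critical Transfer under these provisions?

No

Under §9.7: the goods do not incorporate encryption functionality? yes; or the end-use certificate has been lodged? yes. So the shipment is a Restricted Transfer.
Under §9.3: Restricted Transfer (§9.7)? yes; the consignee is not a government body? yes; the goods incorporate encryption functionality? no — 2 of 3 hold (need ≥2) → satisfied.
Under §9.9: the goods have not been substantially transformed in the territory? no; or Tier V Good (§9.3)? yes. So the shipment is an Authorised Good.
Under §9.1: the goods are intended for military end-use? no; and no end-use certificate has been lodged? no. So the shipment is not a Registered Article.
Under §9.2: the goods are of domestic origin? yes; or the exporter holds a general authorisation? no. So the shipment is a Scheduled Good.
Under §9.8: rated operating accuracy: 5.4 microns ≤ 7.5 microns? yes; and the consignee is an affiliated undertaking? yes. So the shipment is a Relevant Item.
Under §9.4: not a Registered Article (§9.1)? yes; Scheduled Good (§9.2)? yes; Relevant Item (§9.8)? yes — 3 of 3 hold (need ≥2) → satisfied.
Under §9.6: not an Authorised Good (§9.9)? no; Regulated Consignment (§9.4)? yes; the destination is not a listed territory? no — 1 of 3 hold (need ≥2) → not satisfied.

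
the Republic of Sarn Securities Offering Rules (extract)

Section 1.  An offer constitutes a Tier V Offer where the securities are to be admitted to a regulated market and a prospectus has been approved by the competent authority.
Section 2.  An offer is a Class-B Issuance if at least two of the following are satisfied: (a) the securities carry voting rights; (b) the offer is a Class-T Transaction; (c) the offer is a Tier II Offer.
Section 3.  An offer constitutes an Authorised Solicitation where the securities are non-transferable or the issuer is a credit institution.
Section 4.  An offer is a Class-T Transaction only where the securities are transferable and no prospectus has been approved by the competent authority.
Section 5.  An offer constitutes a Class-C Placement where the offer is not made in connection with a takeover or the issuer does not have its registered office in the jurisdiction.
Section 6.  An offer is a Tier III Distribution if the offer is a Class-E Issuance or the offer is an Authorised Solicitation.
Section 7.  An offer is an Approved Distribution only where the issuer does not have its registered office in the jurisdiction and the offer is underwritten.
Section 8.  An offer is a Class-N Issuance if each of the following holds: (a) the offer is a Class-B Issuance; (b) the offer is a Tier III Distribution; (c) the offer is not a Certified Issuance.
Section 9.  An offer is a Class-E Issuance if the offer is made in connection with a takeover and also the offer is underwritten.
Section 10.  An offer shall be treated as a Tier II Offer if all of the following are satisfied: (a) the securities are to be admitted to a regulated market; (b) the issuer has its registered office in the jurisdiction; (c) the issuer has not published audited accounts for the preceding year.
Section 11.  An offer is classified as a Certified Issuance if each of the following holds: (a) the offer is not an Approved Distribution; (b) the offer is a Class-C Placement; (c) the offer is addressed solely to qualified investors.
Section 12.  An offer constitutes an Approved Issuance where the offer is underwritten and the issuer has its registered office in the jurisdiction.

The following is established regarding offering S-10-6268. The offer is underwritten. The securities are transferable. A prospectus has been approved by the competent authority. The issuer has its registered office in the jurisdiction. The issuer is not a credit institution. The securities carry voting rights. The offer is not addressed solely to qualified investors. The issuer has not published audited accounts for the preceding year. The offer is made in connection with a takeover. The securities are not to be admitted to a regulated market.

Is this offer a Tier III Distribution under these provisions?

section 9 — Class-E Issuance: [the offer is made in connection with a takeover? yes] AND [the offer is underwritten? yes] → satisfied.
section 3 — Authorised Solicitation: [the securities are non-transferable? no] OR [the issuer is a credit institution? no] → not satisfied.
section 6 — Tier III Distribution: [Class-E Issuance (section 9)? yes] OR [Authorised Solicitation (section 3)? no] → satisfied.

Yes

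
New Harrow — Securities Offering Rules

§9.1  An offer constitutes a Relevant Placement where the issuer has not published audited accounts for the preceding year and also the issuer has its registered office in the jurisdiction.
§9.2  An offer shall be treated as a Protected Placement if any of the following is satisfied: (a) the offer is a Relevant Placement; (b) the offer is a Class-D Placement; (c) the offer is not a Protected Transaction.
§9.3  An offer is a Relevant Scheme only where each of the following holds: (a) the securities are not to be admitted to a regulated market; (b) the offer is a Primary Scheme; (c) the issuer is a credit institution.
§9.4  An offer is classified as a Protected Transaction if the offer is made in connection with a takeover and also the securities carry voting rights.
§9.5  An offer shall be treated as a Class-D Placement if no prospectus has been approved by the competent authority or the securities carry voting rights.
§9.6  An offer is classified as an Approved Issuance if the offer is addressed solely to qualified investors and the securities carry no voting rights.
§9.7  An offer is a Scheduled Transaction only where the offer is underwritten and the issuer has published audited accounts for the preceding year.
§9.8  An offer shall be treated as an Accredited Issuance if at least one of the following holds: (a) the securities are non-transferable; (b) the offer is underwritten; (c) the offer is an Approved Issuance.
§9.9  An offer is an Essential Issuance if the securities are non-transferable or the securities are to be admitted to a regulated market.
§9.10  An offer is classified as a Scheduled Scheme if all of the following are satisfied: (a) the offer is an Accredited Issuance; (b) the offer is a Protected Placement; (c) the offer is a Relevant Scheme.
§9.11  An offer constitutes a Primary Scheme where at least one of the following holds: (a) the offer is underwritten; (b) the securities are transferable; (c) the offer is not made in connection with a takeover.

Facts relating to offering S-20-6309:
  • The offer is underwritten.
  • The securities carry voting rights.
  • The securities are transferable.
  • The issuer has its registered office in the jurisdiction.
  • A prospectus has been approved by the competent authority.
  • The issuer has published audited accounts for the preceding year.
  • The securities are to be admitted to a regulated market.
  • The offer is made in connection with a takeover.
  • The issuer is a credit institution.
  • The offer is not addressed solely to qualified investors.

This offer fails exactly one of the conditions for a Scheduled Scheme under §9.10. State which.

§9.6 — Approved Issuance: [the offer is addressed solely to qualified investors? no] AND [the securities carry no voting rights? no] → not satisfied.
§9.8 — Accredited Issuance: [the securities are non-transferable? no] OR [the offer is underwritten? yes] OR [Approved Issuance (§9.6)? no] → satisfied.
§9.1 — Relevant Placement: [the issuer has not published audited accounts for the preceding year? no] AND [the issuer has its registered office in the jurisdiction? yes] → not satisfied.
§9.5 — Class-D Placement: [no prospectus has been approved by the competent authority? no] OR [the securities carry voting rights? yes] → satisfied.
§9.4 — Protected Transaction: [the offer is made in connection with a takeover? yes] AND [the securities carry voting rights? yes] → satisfied.
§9.2 — Protected Placement: [Relevant Placement (§9.1)? no] OR [Class-D Placement (§9.5)? yes] OR [not a Protected Transaction (§9.4)? no] → satisfied.
§9.11 — Primary Scheme: [the offer is underwritten? yes] OR [the securities are transferable? yes] OR [the offer is not made in connection with a takeover? no] → satisfied.
§9.3 — Relevant Scheme: [the securities are not to be admitted to a regulated market? no] AND [Primary Scheme (§9.11)? yes] AND [the issuer is a credit institution? yes] → not satisfied.
§9.10 — Scheduled Scheme: [Accredited Issuance (§9.8)? yes] AND [Protected Placement (§9.2)? yes] AND [Relevant Scheme (§9.3)? no] → not satisfied.

Relevant Scheme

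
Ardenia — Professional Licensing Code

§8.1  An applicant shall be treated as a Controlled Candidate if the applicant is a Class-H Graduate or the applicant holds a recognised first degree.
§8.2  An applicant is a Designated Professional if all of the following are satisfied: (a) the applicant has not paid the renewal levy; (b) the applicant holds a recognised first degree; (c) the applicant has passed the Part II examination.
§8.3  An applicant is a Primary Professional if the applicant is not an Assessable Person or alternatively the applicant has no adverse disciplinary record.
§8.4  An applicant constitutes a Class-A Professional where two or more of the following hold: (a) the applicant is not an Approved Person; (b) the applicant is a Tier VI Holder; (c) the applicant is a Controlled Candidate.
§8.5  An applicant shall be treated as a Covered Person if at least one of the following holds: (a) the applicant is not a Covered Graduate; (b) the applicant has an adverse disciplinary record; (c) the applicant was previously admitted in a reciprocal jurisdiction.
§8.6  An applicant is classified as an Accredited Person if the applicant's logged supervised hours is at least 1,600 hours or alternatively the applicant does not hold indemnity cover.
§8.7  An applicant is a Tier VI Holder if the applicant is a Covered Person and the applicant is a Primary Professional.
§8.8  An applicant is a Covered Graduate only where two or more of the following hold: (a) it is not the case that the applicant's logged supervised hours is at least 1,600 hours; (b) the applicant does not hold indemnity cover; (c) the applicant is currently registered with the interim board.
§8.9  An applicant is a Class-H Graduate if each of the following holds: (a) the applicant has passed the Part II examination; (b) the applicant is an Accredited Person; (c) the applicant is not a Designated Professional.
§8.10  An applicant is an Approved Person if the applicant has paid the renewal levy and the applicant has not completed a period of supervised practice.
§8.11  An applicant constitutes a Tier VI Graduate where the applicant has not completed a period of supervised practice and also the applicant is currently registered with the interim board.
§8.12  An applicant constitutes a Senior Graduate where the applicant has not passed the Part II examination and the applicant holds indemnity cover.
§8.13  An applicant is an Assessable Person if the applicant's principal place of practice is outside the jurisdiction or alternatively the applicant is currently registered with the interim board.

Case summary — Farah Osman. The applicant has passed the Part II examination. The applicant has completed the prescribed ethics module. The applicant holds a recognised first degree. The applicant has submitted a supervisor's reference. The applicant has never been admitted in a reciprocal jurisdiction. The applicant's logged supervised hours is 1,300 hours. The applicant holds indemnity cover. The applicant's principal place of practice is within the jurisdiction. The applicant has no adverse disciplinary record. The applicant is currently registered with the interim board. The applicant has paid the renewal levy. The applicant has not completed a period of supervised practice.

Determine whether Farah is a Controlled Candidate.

Under §8.6: applicant's logged supervised hours: 1,300 hours ≥ 1,600 hours? no; or the applicant does not hold indemnity cover? no. So the applicant is not an Accredited Person.
Under §8.2: the applicant has not paid the renewal levy? no; and the applicant holds a recognised first degree? yes; and the applicant has passed the Part II examination? yes. So the applicant is not a Designated Professional.
Under §8.9: the applicant has passed the Part II examination? yes; and Accredited Person (§8.6)? no; and not a Designated Professional (§8.2)? yes. So the applicant is not a Class-H Graduate.
Under §8.1: Class-H Graduate (§8.9)? no; or the applicant holds a recognised first degree? yes. So the applicant is a Controlled Candidate.

Yes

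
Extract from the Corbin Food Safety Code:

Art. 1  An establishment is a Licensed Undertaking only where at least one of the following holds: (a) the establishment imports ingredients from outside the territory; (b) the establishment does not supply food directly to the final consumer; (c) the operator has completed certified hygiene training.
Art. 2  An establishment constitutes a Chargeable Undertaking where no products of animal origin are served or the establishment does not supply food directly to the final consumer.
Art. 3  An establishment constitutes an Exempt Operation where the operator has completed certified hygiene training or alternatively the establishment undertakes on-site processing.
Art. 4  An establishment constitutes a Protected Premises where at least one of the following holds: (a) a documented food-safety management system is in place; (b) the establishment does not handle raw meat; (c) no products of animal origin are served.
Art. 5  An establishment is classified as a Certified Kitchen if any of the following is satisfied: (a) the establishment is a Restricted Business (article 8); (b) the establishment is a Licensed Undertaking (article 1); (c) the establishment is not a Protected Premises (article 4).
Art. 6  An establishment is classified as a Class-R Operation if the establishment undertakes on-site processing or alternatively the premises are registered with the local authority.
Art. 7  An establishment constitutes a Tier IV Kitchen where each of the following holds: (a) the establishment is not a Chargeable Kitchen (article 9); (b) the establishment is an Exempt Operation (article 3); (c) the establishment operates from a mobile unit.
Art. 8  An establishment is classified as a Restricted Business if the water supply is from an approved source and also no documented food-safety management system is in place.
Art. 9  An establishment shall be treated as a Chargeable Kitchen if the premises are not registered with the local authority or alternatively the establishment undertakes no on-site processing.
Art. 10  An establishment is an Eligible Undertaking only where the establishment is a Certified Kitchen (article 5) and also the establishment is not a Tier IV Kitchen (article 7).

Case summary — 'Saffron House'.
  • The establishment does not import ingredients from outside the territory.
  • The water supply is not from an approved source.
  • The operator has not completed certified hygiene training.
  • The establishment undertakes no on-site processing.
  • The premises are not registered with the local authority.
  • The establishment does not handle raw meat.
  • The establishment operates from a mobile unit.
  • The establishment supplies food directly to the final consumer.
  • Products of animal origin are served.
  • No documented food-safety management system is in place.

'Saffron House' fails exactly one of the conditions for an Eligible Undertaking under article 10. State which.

article 8 — Restricted Business: [the water supply is from an approved source? no] AND [no documented food-safety management system is in place? yes] → not satisfied.
article 1 — Licensed Undertaking: [the establishment imports ingredients from outside the territory? no] OR [the establishment does not supply food directly to the final consumer? no] OR [the operator has completed certified hygiene training? no] → not satisfied.
article 4 — Protected Premises: [a documented food-safety management system is in place? no] OR [the establishment does not handle raw meat? yes] OR [no products of animal origin are served? no] → satisfied.
article 5 — Certified Kitchen: [Restricted Business (article 8)? no] OR [Licensed Undertaking (article 1)? no] OR [not a Protected Premises (article 4)? no] → not satisfied.
article 9 — Chargeable Kitchen: [the premises are not registered with the local authority? yes] OR [the establishment undertakes no on-site processing? yes] → satisfied.
article 3 — Exempt Operation: [the operator has completed certified hygiene training? no] OR [the establishment undertakes on-site processing? no] → not satisfied.
article 7 — Tier IV Kitchen: [not a Chargeable Kitchen (article 9)? no] AND [Exempt Operation (article 3)? no] AND [the establishment operates from a mobile unit? yes] → not satisfied.
article 10 — Eligible Undertaking: [Certified Kitchen (article 5)? no] AND [not a Tier IV Kitchen (article 7)? yes] → not satisfied.

Certified Kitchen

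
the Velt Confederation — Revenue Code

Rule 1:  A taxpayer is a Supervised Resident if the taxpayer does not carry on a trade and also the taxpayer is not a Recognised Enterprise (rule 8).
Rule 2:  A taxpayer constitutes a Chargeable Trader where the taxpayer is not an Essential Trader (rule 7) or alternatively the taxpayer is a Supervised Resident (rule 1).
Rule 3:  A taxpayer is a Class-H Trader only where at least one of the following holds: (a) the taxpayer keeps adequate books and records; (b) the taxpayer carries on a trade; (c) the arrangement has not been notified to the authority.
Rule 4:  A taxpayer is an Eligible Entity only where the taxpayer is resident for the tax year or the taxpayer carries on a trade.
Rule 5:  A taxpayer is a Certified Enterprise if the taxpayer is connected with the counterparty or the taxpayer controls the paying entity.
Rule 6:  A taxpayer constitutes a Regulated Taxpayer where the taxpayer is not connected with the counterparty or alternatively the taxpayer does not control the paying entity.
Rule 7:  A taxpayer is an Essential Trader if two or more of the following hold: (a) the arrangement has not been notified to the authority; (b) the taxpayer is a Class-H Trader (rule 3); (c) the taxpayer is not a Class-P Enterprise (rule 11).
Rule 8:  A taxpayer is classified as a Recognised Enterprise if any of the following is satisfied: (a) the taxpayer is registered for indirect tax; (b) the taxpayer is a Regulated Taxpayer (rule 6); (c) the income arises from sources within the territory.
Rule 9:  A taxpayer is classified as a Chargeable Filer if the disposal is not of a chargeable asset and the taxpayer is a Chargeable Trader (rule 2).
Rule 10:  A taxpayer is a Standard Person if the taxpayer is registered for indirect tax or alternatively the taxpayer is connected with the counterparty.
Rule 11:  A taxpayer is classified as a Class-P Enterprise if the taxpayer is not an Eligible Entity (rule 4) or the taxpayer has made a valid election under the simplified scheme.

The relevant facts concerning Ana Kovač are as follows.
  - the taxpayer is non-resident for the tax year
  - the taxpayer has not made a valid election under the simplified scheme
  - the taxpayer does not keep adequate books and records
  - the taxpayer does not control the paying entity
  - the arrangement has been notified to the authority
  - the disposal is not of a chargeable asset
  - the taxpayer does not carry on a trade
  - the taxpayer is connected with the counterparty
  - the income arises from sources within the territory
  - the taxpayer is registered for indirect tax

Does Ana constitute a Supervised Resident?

rule 6 — Regulated Taxpayer: [the taxpayer is not connected with the counterparty? no] OR [the taxpayer does not control the paying entity? yes] → satisfied.
rule 8 — Recognised Enterprise: [the taxpayer is registered for indirect tax? yes] OR [Regulated Taxpayer (rule 6)? yes] OR [the income arises from sources within the territory? yes] → satisfied.
rule 1 — Supervised Resident: [the taxpayer does not carry on a trade? yes] AND [not a Recognised Enterprise (rule 8)? no] → not satisfied.

No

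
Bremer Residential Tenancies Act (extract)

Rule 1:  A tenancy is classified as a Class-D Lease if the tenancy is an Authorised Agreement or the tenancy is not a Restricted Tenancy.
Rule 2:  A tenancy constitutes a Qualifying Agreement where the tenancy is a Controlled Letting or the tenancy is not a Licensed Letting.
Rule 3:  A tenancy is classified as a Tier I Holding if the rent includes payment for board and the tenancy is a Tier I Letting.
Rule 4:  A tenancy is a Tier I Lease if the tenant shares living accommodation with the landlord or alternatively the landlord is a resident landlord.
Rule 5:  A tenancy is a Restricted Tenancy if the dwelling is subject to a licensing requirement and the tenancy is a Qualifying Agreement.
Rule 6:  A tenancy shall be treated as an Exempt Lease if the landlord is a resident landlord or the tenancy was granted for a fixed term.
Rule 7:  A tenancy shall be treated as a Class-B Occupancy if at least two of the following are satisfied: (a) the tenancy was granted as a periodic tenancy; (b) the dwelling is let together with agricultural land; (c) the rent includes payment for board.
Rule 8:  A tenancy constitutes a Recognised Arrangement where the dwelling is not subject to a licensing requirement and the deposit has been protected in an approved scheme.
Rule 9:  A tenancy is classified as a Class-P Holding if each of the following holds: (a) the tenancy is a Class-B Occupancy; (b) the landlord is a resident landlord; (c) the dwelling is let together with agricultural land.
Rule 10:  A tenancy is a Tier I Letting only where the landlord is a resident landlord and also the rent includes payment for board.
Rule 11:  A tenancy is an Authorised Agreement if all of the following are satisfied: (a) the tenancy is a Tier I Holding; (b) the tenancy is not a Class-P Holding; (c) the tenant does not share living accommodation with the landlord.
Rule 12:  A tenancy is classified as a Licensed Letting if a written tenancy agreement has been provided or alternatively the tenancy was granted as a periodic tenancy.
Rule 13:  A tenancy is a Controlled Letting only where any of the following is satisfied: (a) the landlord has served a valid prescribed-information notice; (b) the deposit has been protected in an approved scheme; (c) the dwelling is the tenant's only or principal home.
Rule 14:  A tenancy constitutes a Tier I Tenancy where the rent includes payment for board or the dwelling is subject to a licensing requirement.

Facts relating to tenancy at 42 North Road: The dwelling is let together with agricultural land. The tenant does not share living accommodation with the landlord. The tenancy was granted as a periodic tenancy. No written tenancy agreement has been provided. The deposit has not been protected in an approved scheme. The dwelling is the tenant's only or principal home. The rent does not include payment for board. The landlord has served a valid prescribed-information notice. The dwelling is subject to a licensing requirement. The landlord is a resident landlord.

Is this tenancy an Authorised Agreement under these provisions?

rule 10 — Tier I Letting: [the landlord is a resident landlord? yes] AND [the rent includes payment for board? no] → not satisfied.
rule 3 — Tier I Holding: [the rent includes payment for board? no] AND [Tier I Letting (rule 10)? no] → not satisfied.
rule 7 — Class-B Occupancy: the tenancy was granted as a periodic tenancy? yes; the dwelling is let together with agricultural land? yes; the rent includes payment for board? no — 2 of 3 hold (need ≥2) → satisfied.
rule 9 — Class-P Holding: [Class-B Occupancy (rule 7)? yes] AND [the landlord is a resident landlord? yes] AND [the dwelling is let together with agricultural land? yes] → satisfied.
rule 11 — Authorised Agreement: [Tier I Holding (rule 3)? no] AND [not a Class-P Holding (rule 9)? no] AND [the tenant does not share living accommodation with the landlord? yes] → not satisfied.

No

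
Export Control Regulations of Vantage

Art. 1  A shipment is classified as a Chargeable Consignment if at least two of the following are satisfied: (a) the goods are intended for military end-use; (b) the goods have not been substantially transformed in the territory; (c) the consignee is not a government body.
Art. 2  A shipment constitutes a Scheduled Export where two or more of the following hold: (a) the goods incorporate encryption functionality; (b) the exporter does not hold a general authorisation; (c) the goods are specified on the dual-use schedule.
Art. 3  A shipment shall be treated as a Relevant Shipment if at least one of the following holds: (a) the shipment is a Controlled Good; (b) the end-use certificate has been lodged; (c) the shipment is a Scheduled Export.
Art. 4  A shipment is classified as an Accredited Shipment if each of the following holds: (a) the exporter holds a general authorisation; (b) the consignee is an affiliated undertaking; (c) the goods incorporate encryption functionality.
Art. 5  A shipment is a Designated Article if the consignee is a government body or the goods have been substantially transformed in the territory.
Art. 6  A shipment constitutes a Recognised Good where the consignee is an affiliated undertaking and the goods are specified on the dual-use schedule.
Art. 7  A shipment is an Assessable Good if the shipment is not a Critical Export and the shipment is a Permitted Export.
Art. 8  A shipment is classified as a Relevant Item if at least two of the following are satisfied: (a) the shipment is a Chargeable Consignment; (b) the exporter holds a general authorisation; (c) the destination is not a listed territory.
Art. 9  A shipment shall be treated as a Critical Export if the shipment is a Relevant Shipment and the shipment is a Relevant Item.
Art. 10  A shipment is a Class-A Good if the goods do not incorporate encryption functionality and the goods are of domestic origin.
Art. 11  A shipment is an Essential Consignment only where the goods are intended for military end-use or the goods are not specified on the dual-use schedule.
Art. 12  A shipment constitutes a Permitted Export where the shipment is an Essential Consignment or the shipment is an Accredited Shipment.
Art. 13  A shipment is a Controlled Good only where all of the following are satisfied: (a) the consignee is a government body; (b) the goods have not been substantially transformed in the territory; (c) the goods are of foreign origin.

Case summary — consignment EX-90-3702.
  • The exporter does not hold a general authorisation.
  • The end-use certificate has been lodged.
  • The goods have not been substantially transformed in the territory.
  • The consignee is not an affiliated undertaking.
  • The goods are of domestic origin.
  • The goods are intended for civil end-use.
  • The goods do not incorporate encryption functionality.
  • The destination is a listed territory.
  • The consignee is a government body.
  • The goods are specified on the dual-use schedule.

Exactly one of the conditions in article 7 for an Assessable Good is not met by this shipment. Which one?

Permitted Export

article 13 — Controlled Good: [the consignee is a government body? yes] AND [the goods have not been substantially transformed in the territory? yes] AND [the goods are of foreign origin? no] → not satisfied.
article 2 — Scheduled Export: the goods incorporate encryption functionality? no; the exporter does not hold a general authorisation? yes; the goods are specified on the dual-use schedule? yes — 2 of 3 hold (need ≥2) → satisfied.
article 3 — Relevant Shipment: [Controlled Good (article 13)? no] OR [the end-use certificate has been lodged? yes] OR [Scheduled Export (article 2)? yes] → satisfied.
article 1 — Chargeable Consignment: the goods are intended for military end-use? no; the goods have not been substantially transformed in the territory? yes; the consignee is not a government body? no — 1 of 3 hold (need ≥2) → not satisfied.
article 8 — Relevant Item: Chargeable Consignment (article 1)? no; the exporter holds a general authorisation? no; the destination is not a listed territory? no — 0 of 3 hold (need ≥2) → not satisfied.
article 9 — Critical Export: [Relevant Shipment (article 3)? yes] AND [Relevant Item (article 8)? no] → not satisfied.
article 11 — Essential Consignment: [the goods are intended for military end-use? no] OR [the goods are not specified on the dual-use schedule? no] → not satisfied.
article 4 — Accredited Shipment: [the exporter holds a general authorisation? no] AND [the consignee is an affiliated undertaking? no] AND [the goods incorporate encryption functionality? no] → not satisfied.
article 12 — Permitted Export: [Essential Consignment (article 11)? no] OR [Accredited Shipment (article 4)? no] → not satisfied.
article 7 — Assessable Good: [not a Critical Export (article 9)? yes] AND [Permitted Export (article 12)? no] → not satisfied.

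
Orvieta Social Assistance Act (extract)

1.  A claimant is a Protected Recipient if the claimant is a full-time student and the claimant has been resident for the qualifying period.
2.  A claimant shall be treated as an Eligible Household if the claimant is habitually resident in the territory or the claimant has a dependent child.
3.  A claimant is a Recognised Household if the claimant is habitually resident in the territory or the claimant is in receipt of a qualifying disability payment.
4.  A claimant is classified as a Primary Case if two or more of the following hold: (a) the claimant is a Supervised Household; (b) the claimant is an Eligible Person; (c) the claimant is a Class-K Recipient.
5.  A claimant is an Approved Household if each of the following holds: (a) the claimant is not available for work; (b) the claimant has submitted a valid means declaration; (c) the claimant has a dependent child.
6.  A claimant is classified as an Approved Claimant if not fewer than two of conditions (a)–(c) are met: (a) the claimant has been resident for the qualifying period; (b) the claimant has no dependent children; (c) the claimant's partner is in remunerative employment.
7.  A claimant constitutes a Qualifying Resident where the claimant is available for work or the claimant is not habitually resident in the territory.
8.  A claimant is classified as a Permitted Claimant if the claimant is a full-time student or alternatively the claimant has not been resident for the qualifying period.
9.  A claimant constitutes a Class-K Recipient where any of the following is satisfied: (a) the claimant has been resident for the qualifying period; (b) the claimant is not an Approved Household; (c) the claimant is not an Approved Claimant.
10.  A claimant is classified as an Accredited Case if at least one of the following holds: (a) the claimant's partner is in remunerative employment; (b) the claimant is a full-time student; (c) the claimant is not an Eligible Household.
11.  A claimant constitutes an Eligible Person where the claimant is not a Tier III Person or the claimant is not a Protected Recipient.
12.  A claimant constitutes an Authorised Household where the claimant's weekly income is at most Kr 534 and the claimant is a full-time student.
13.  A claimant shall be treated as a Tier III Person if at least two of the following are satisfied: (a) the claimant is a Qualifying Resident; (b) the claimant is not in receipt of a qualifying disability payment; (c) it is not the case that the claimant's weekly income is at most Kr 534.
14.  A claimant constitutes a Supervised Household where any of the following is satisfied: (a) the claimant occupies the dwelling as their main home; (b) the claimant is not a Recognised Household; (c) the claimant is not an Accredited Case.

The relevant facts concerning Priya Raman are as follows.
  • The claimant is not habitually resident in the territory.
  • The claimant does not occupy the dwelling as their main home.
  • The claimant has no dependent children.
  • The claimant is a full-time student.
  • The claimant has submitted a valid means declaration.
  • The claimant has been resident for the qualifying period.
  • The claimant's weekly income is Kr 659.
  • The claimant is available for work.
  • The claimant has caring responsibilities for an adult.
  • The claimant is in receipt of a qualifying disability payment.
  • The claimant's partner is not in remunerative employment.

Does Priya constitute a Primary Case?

Under paragraph 3: the claimant is habitually resident in the territory? no; or the claimant is in receipt of a qualifying disability payment? yes. So the claimant is a Recognised Household.
Under paragraph 2: the claimant is habitually resident in the territory? no; or the claimant has a dependent child? no. So the claimant is not an Eligible Household.
Under paragraph 10: the claimant's partner is in remunerative employment? no; or the claimant is a full-time student? yes; or not an Eligible Household (paragraph 2)? yes. So the claimant is an Accredited Case.
Under paragraph 14: the claimant occupies the dwelling as their main home? no; or not a Recognised Household (paragraph 3)? no; or not an Accredited Case (paragraph 10)? no. So the claimant is not a Supervised Household.
Under paragraph 7: the claimant is available for work? yes; or the claimant is not habitually resident in the territory? yes. So the claimant is a Qualifying Resident.
Under paragraph 13: Qualifying Resident (paragraph 7)? yes; the claimant is not in receipt of a qualifying disability payment? no; claimant's weekly income: Kr 659 ≤ Kr 534? no, so negated condition yes — 2 of 3 hold (need ≥2) → satisfied.
Under paragraph 1: the claimant is a full-time student? yes; and the claimant has been resident for the qualifying period? yes. So the claimant is a Protected Recipient.
Under paragraph 11: not a Tier III Person (paragraph 13)? no; or not a Protected Recipient (paragraph 1)? no. So the claimant is not an Eligible Person.
Under paragraph 5: the claimant is not available for work? no; and the claimant has submitted a valid means declaration? yes; and the claimant has a dependent child? no. So the claimant is not an Approved Household.
Under paragraph 6: the claimant has been resident for the qualifying period? yes; the claimant has no dependent children? yes; the claimant's partner is in remunerative employment? no — 2 of 3 hold (need ≥2) → satisfied.
Under paragraph 9: the claimant has been resident for the qualifying period? yes; or not an Approved Household (paragraph 5)? yes; or not an Approved Claimant (paragraph 6)? no. So the claimant is a Class-K Recipient.
Under paragraph 4: Supervised Household (paragraph 14)? no; Eligible Person (paragraph 11)? no; Class-K Recipient (paragraph 9)? yes — 1 of 3 hold (need ≥2) → not satisfied.

No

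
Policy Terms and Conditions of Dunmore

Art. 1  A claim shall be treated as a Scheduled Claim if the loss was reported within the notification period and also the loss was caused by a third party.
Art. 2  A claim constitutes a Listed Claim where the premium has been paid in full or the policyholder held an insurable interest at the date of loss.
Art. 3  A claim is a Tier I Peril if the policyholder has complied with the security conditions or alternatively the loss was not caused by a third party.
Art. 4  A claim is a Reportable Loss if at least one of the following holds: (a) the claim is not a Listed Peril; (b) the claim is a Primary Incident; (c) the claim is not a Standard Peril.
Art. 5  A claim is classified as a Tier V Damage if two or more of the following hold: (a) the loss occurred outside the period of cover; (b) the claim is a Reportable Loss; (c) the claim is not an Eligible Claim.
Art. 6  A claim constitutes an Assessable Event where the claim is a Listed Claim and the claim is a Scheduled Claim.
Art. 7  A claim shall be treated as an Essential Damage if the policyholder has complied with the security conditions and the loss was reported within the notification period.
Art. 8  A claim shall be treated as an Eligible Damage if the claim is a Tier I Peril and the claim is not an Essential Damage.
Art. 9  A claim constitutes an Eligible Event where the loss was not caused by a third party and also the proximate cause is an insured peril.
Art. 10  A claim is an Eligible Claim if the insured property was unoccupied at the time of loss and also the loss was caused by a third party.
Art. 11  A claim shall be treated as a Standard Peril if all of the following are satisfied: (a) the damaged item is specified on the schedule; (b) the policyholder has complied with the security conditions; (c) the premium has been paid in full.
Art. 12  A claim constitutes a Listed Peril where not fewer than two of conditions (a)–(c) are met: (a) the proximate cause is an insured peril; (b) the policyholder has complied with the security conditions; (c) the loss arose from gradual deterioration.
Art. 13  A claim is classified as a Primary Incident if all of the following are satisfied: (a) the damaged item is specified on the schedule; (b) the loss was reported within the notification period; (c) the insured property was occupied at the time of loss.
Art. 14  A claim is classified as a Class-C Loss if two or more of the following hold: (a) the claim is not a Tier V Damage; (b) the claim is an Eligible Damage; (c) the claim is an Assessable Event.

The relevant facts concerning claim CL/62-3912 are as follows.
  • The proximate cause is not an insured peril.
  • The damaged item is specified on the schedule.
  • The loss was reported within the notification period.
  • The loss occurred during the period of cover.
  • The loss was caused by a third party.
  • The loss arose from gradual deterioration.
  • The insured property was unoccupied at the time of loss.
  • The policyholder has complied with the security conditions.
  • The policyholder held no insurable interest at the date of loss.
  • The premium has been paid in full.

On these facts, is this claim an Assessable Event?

Yes

Under article 2: the premium has been paid in full? yes; or the policyholder held an insurable interest at the date of loss? no. So the claim is a Listed Claim.
Under article 1: the loss was reported within the notification period? yes; and the loss was caused by a third party? yes. So the claim is a Scheduled Claim.
Under article 6: Listed Claim (article 2)? yes; and Scheduled Claim (article 1)? yes. So the claim is an Assessable Event.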